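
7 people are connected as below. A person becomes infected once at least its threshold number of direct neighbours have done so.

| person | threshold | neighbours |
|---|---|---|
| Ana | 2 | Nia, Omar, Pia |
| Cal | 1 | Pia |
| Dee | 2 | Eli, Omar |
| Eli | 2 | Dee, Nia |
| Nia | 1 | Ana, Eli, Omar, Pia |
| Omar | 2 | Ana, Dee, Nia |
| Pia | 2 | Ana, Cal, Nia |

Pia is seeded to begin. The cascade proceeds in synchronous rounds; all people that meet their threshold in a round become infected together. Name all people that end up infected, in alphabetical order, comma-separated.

Round 1 — Pia becomes infected (initial).
Round 2 — checking thresholds:
  Ana: 1 of 3 neighbours < 2, not yet.
  Cal: 1 of 1 neighbours ≥ 1, becomes infected.
  Nia: 1 of 4 neighbours ≥ 1, becomes infected.
Round 3 — checking thresholds:
  Ana: 2 of 3 neighbours ≥ 2, becomes infected.
  Eli: 1 of 2 neighbours < 2, not yet.
  Omar: 1 of 3 neighbours < 2, not yet.
Round 4 — checking thresholds:
  Eli: 1 of 2 neighbours < 2, not yet.
  Omar: 2 of 3 neighbours ≥ 2, becomes infected.
Round 5 — no new infections; cascade stops.

Ana, Cal, Nia, Omar, Pia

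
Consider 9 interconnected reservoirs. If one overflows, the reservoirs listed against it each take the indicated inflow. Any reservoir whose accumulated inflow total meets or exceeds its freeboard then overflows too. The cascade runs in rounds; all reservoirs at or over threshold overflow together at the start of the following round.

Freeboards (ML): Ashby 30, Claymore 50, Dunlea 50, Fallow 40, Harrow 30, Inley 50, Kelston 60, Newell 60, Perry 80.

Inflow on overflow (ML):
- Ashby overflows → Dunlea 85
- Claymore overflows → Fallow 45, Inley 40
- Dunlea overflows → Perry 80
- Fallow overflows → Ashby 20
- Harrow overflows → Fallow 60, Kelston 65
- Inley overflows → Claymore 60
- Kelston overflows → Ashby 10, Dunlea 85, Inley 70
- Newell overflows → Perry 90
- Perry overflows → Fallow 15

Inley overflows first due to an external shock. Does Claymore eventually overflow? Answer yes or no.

Round 1 — Inley overflows (initial).
  Claymore: +60 → 60 ≥ 50
Round 2 — Claymore overflows.
  Fallow: +45 → 45 ≥ 40
Round 3 — Fallow overflows.
  Ashby: +20 → 20 < 30
No further overflows.

yes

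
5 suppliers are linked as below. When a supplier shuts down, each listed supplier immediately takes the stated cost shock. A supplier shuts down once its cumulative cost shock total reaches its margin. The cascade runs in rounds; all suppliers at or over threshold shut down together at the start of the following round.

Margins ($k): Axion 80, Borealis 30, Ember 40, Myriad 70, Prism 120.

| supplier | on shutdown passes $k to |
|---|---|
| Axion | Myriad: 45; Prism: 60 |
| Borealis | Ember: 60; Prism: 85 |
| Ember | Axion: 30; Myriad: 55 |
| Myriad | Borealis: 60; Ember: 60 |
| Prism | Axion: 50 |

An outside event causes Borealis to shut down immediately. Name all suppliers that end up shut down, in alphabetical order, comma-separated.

Borealis, Ember

Round 1 — Borealis shuts down (initial).
  Ember: +60 → 60 ≥ 40
  Prism: +85 → 85 < 120
Round 2 — Ember shuts down.
  Axion: +30 → 30 < 80
  Myriad: +55 → 55 < 70
No further shutdowns.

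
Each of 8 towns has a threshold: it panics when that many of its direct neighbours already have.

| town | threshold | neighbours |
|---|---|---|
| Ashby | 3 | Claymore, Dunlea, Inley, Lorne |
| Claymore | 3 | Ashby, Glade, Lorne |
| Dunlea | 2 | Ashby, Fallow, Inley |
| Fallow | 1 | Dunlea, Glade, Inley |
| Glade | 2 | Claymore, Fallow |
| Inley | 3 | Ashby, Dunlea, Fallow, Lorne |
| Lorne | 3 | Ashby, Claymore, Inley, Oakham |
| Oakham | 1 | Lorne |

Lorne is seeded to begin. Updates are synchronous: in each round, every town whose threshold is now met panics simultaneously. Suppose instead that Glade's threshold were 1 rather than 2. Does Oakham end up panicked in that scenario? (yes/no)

yes

With Glade's threshold at 1:
Round 1 — Lorne panics (initial).
Round 2 — checking thresholds:
  Ashby: 1 of 4 neighbours < 3, holds.
  Claymore: 1 of 3 neighbours < 3, holds.
  Inley: 1 of 4 neighbours < 3, holds.
  Oakham: 1 of 1 neighbours ≥ 1, panics.
Round 3 — no new panics; cascade stops.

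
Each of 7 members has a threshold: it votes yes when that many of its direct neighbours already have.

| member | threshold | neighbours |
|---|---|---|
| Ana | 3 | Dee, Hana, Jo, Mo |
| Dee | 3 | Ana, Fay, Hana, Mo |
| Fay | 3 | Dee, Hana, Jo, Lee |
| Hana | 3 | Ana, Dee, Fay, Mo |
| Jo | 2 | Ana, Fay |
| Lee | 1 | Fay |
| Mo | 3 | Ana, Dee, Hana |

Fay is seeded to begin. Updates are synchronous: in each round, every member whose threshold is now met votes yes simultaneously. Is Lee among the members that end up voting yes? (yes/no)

Round 1 — Fay votes yes (initial).
Round 2 — checking thresholds:
  Dee: 1 of 4 neighbours < 3, not yet.
  Hana: 1 of 4 neighbours < 3, not yet.
  Jo: 1 of 2 neighbours < 2, not yet.
  Lee: 1 of 1 neighbours ≥ 1, votes yes.
Round 3 — no new yes votes; cascade stops.

yes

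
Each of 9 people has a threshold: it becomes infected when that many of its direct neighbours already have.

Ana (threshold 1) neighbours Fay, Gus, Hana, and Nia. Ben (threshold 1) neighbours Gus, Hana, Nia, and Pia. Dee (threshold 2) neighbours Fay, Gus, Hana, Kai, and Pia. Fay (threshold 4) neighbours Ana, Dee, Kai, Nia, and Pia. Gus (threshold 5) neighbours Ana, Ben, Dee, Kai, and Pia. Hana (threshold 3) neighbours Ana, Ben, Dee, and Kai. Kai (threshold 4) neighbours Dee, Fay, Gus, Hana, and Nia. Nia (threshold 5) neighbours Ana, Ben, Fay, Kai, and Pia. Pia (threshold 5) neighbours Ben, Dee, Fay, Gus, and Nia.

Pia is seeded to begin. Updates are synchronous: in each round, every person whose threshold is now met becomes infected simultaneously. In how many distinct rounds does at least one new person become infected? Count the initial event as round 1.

2

Round 1 — Pia becomes infected (initial).
Round 2 — checking thresholds:
  Ben: 1 of 4 neighbours ≥ 1, becomes infected.
  Dee: 1 of 5 neighbours < 2, not yet.
  Fay: 1 of 5 neighbours < 4, not yet.
  Gus: 1 of 5 neighbours < 5, not yet.
  Nia: 1 of 5 neighbours < 5, not yet.
Round 3 — no new infections; cascade stops.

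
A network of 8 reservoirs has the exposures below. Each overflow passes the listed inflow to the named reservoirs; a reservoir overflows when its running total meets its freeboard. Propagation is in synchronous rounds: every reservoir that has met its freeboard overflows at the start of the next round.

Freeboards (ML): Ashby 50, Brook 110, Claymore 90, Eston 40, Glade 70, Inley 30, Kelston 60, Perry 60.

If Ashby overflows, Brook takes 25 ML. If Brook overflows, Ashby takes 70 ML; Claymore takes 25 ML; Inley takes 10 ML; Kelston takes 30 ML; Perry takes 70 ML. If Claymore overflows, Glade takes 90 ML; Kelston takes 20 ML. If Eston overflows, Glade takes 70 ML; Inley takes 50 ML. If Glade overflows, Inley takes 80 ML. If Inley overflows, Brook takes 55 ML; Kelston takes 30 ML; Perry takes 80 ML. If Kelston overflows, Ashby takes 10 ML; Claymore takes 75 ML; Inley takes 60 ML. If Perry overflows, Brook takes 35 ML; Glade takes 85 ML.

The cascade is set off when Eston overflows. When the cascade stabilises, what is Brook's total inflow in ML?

90

Round 1 — Eston overflows (initial).
  Glade: +70 → 70 ≥ 70
  Inley: +50 → 50 ≥ 30
Round 2 — Glade, Inley overflow.
  Brook: +55 → 55 < 110
  Kelston: +30 → 30 < 60
  Perry: +80 → 80 ≥ 60
Round 3 — Perry overflows.
  Brook: +35 → 90 < 110
No further overflows.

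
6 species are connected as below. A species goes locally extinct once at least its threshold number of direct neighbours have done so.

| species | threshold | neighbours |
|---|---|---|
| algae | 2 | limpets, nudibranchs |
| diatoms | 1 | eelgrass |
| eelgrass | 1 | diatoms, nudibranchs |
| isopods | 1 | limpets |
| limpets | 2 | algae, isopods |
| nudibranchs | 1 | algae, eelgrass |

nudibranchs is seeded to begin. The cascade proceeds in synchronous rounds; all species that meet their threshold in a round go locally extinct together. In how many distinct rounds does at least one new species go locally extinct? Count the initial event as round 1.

3

Round 1 — nudibranchs goes locally extinct (initial).
Round 2 — checking thresholds:
  algae: 1 of 2 neighbours < 2, not yet.
  eelgrass: 1 of 2 neighbours ≥ 1, goes locally extinct.
Round 3 — checking thresholds:
  algae: 1 of 2 neighbours < 2, not yet.
  diatoms: 1 of 1 neighbours ≥ 1, goes locally extinct.
Round 4 — no new extinctions; cascade stops.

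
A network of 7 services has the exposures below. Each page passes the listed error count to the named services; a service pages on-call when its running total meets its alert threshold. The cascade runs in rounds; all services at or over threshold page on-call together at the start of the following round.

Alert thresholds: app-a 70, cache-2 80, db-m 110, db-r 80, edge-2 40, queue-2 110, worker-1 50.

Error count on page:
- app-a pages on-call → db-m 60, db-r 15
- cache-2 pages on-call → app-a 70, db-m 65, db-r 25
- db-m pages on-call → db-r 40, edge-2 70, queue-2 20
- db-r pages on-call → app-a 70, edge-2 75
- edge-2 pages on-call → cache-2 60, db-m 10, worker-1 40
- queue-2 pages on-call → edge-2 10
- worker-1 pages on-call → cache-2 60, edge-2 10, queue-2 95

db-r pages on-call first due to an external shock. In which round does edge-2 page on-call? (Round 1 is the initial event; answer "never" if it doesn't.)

2

Round 1 — db-r pages on-call (initial).
  app-a: +70 → 70 ≥ 70
  edge-2: +75 → 75 ≥ 40
Round 2 — app-a, edge-2 page on-call.
  cache-2: +60 → 60 < 80
  db-m: +60+10 → 70 < 110
  worker-1: +40 → 40 < 50
No further pages.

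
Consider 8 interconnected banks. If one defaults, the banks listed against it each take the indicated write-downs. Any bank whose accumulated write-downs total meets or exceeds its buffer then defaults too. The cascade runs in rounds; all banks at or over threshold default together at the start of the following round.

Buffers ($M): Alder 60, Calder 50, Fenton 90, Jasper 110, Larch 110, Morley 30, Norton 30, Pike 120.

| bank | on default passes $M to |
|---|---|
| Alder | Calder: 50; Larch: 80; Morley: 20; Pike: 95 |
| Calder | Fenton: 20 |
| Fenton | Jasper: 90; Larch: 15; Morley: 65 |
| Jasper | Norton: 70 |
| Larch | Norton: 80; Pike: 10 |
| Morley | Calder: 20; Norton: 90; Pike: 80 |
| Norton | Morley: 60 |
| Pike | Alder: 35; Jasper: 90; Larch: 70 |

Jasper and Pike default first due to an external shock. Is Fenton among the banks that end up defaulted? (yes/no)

no

Round 1 — Jasper, Pike default (initial).
  Alder: +35 → 35 < 60
  Larch: +70 → 70 < 110
  Norton: +70 → 70 ≥ 30
Round 2 — Norton defaults.
  Morley: +60 → 60 ≥ 30
Round 3 — Morley defaults.
  Calder: +20 → 20 < 50
No further defaults.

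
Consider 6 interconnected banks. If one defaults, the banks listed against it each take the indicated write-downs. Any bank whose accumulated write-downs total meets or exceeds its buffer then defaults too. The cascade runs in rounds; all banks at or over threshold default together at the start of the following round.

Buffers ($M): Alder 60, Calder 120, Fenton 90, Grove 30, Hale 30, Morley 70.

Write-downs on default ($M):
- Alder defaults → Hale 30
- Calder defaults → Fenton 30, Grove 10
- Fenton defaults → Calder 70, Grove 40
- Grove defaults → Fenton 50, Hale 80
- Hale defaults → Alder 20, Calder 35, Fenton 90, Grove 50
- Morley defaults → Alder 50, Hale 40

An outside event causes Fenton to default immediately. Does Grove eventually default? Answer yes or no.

yes

Round 1 — Fenton defaults (initial).
  Calder: +70 → 70 < 120
  Grove: +40 → 40 ≥ 30
Round 2 — Grove defaults.
  Hale: +80 → 80 ≥ 30
Round 3 — Hale defaults.
  Alder: +20 → 20 < 60
  Calder: +35 → 105 < 120
No further defaults.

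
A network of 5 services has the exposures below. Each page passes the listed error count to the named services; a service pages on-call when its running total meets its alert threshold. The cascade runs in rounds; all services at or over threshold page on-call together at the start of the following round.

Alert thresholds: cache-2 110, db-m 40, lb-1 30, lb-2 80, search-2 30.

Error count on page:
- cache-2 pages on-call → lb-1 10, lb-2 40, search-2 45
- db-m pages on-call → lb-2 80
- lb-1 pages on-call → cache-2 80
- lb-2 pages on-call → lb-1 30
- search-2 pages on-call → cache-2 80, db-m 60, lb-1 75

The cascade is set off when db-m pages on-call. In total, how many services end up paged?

3

Round 1 — db-m pages on-call (initial).
  lb-2: +80 → 80 ≥ 80
Round 2 — lb-2 pages on-call.
  lb-1: +30 → 30 ≥ 30
Round 3 — lb-1 pages on-call.
  cache-2: +80 → 80 < 110
No further pages.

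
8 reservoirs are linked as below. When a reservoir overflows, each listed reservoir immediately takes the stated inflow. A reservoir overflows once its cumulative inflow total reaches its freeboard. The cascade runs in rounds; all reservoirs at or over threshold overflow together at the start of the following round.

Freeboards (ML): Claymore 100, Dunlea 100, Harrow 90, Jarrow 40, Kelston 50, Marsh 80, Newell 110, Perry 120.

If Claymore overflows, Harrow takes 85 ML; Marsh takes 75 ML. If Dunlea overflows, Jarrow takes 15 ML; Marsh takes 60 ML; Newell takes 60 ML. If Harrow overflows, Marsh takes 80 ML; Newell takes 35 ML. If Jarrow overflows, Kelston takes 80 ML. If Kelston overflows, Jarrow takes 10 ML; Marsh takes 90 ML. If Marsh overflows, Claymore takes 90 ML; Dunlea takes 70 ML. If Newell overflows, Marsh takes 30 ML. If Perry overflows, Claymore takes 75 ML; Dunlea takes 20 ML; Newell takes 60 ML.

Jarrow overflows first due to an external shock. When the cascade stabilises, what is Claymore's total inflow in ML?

Round 1 — Jarrow overflows (initial).
  Kelston: +80 → 80 ≥ 50
Round 2 — Kelston overflows.
  Marsh: +90 → 90 ≥ 80
Round 3 — Marsh overflows.
  Claymore: +90 → 90 < 100
  Dunlea: +70 → 70 < 100
No further overflows.

90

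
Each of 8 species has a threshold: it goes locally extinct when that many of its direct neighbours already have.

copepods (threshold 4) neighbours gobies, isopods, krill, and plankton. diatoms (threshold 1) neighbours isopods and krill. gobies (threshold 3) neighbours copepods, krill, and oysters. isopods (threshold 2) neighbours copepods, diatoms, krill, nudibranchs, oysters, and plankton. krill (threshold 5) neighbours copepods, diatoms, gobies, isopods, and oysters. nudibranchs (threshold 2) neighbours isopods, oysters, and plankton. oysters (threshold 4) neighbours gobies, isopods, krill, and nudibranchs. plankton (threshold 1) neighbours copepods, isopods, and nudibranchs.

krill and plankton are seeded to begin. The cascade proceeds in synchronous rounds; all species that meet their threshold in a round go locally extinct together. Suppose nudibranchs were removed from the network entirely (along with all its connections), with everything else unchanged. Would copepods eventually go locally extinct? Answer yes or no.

With nudibranchs removed:
Round 1 — krill, plankton go locally extinct (initial).
Round 2 — checking thresholds:
  copepods: 2 of 4 neighbours < 4, not yet.
  diatoms: 1 of 2 neighbours ≥ 1, goes locally extinct.
  gobies: 1 of 3 neighbours < 3, not yet.
  isopods: 2 of 5 neighbours ≥ 2, goes locally extinct.
  oysters: 1 of 3 neighbours < 4, not yet.
Round 3 — no new extinctions; cascade stops.

no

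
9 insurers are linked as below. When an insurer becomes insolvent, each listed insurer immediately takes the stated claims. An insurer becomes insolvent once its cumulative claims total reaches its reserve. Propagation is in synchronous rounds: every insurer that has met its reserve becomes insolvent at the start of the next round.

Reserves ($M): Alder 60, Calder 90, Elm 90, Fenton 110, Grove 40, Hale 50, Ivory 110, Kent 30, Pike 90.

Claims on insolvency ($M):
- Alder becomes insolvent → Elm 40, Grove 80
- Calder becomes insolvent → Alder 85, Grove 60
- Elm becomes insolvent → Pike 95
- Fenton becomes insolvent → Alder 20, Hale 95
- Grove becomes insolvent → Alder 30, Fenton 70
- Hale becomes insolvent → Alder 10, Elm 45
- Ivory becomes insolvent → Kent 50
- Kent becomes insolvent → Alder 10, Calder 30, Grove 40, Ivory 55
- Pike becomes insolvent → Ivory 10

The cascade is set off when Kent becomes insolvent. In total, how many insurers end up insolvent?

Round 1 — Kent becomes insolvent (initial).
  Alder: +10 → 10 < 60
  Calder: +30 → 30 < 90
  Grove: +40 → 40 ≥ 40
  Ivory: +55 → 55 < 110
Round 2 — Grove becomes insolvent.
  Alder: +30 → 40 < 60
  Fenton: +70 → 70 < 110
No further insolvencies.

2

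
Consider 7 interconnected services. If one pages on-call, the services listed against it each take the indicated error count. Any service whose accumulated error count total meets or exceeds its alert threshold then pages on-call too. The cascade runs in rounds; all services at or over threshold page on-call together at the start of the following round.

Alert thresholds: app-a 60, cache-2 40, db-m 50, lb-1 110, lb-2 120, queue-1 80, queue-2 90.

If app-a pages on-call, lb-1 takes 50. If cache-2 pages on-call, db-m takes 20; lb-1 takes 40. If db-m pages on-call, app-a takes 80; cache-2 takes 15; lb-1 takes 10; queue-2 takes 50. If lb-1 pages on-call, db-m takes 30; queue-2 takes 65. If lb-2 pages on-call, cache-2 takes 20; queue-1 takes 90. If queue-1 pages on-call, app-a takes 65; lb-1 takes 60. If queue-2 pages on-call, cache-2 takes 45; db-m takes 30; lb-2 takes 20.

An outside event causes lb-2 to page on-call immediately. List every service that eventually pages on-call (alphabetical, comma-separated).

Round 1 — lb-2 pages on-call (initial).
  cache-2: +20 → 20 < 40
  queue-1: +90 → 90 ≥ 80
Round 2 — queue-1 pages on-call.
  app-a: +65 → 65 ≥ 60
  lb-1: +60 → 60 < 110
Round 3 — app-a pages on-call.
  lb-1: +50 → 110 ≥ 110
Round 4 — lb-1 pages on-call.
  db-m: +30 → 30 < 50
  queue-2: +65 → 65 < 90
No further pages.

app-a, lb-1, lb-2, queue-1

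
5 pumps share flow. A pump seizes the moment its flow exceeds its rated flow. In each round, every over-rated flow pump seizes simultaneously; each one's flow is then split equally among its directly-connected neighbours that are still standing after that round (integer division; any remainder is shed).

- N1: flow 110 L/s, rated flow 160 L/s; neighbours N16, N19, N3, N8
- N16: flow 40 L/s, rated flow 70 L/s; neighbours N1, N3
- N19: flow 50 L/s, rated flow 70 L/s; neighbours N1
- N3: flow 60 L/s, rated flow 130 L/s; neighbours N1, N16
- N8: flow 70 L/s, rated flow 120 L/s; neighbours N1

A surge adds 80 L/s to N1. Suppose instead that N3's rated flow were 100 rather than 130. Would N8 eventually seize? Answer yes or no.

With N3's rated flow at 100:
Round 1 — N1 at 190 > 160. N1 seizes.
  N1 sheds 190 L/s to N16, N19, N3, N8: 47 each (2 lost).
    N16: 40+47 = 87 > 70
    N19: 50+47 = 97 > 70
    N3: 60+47 = 107 > 100
    N8: 70+47 = 117 ≤ 120
Round 2 — N16, N19, N3 seize.
  N16 sheds 87 L/s: no online neighbours, lost.
  N19 sheds 97 L/s: no online neighbours, lost.
  N3 sheds 107 L/s: no online neighbours, lost.
No further seizures.

no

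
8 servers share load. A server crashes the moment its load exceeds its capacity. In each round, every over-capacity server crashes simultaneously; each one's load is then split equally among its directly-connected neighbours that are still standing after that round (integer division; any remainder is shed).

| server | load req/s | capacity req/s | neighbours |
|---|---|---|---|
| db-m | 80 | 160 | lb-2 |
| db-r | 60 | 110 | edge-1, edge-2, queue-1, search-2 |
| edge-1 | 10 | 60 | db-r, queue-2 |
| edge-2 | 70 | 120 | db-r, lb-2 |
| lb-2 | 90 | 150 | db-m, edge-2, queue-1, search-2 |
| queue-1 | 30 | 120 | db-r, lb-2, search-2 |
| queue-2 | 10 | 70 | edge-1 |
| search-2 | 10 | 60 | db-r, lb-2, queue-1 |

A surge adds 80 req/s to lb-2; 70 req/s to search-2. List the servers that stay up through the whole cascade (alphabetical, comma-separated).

Round 1 — lb-2 at 170 > 150; search-2 at 80 > 60. lb-2, search-2 crash.
  lb-2 sheds 170 req/s to db-m, edge-2, queue-1: 56 each (2 lost).
    db-m: 80+56 = 136 ≤ 160
    edge-2: 70+56 = 126 > 120
    queue-1: 30+56 = 86 ≤ 120
  search-2 sheds 80 req/s to db-r, queue-1: 40 each.
    db-r: 60+40 = 100 ≤ 110
    queue-1: 86+40 = 126 > 120
Round 2 — edge-2, queue-1 crash.
  edge-2 sheds 126 req/s to db-r: 126 each.
    db-r: 100+126 = 226 > 110
  queue-1 sheds 126 req/s to db-r: 126 each.
    db-r: 226+126 = 352 > 110
Round 3 — db-r crashes.
  db-r sheds 352 req/s to edge-1: 352 each.
    edge-1: 10+352 = 362 > 60
Round 4 — edge-1 crashes.
  edge-1 sheds 362 req/s to queue-2: 362 each.
    queue-2: 10+362 = 372 > 70
Round 5 — queue-2 crashes.
  queue-2 sheds 372 req/s: no online neighbours, lost.
No further crashes.

db-m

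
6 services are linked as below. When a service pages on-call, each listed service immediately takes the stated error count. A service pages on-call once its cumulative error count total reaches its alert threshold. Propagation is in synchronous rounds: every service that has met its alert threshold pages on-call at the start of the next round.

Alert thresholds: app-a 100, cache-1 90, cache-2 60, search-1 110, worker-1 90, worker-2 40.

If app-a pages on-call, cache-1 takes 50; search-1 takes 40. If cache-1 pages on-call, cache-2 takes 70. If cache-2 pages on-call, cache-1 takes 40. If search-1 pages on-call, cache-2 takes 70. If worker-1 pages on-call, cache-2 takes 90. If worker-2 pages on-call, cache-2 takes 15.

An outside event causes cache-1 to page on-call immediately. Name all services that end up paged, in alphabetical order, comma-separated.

Round 1 — cache-1 pages on-call (initial).
  cache-2: +70 → 70 ≥ 60
Round 2 — cache-2 pages on-call.
No further pages.

cache-1, cache-2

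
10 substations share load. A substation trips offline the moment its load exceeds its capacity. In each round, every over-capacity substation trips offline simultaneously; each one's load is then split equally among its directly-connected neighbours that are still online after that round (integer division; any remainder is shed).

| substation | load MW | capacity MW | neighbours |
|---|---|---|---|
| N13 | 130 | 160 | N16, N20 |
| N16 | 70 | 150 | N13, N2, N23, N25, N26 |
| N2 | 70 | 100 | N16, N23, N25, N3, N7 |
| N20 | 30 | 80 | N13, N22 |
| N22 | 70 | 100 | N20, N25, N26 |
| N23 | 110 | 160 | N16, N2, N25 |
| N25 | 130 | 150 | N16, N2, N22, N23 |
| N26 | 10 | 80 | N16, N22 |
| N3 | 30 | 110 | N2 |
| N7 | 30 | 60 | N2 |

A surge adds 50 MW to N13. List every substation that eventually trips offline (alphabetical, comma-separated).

Round 1 — N13 at 180 > 160. N13 trips offline.
  N13 sheds 180 MW to N16, N20: 90 each.
    N16: 70+90 = 160 > 150
    N20: 30+90 = 120 > 80
Round 2 — N16, N20 trip offline.
  N16 sheds 160 MW to N2, N23, N25, N26: 40 each.
    N2: 70+40 = 110 > 100
    N23: 110+40 = 150 ≤ 160
    N25: 130+40 = 170 > 150
    N26: 10+40 = 50 ≤ 80
  N20 sheds 120 MW to N22: 120 each.
    N22: 70+120 = 190 > 100
Round 3 — N2, N22, N25 trip offline.
  N2 sheds 110 MW to N23, N3, N7: 36 each (2 lost).
    N23: 150+36 = 186 > 160
    N3: 30+36 = 66 ≤ 110
    N7: 30+36 = 66 > 60
  N22 sheds 190 MW to N26: 190 each.
    N26: 50+190 = 240 > 80
  N25 sheds 170 MW to N23: 170 each.
    N23: 186+170 = 356 > 160
Round 4 — N23, N26, N7 trip offline.
  N23 sheds 356 MW: no online neighbours, lost.
  N26 sheds 240 MW: no online neighbours, lost.
  N7 sheds 66 MW: no online neighbours, lost.
No further trips.

N13, N16, N2, N20, N22, N23, N25, N26, N7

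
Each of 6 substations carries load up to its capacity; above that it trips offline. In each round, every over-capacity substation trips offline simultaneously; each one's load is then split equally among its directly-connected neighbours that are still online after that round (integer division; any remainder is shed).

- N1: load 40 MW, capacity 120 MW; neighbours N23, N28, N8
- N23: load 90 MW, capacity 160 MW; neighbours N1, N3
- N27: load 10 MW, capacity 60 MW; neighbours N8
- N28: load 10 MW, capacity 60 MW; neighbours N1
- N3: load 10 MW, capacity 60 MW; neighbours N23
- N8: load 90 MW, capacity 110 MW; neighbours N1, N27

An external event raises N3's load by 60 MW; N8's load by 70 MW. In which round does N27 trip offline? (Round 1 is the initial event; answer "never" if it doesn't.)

Round 1 — N3 at 70 > 60; N8 at 160 > 110. N3, N8 trip offline.
  N3 sheds 70 MW to N23: 70 each.
    N23: 90+70 = 160 ≤ 160
  N8 sheds 160 MW to N1, N27: 80 each.
    N1: 40+80 = 120 ≤ 120
    N27: 10+80 = 90 > 60
Round 2 — N27 trips offline.
  N27 sheds 90 MW: no online neighbours, lost.
No further trips.

2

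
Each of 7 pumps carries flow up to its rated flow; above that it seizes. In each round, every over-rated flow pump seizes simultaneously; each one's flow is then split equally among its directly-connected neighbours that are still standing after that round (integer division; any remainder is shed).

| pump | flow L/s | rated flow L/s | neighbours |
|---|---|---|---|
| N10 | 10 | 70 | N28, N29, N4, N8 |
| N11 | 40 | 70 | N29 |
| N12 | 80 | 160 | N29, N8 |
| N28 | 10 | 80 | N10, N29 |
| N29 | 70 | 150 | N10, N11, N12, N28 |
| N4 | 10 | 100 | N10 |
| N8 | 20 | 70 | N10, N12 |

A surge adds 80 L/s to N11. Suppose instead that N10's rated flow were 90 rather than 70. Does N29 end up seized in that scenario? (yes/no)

With N10's rated flow at 90:
Round 1 — N11 at 120 > 70. N11 seizes.
  N11 sheds 120 L/s to N29: 120 each.
    N29: 70+120 = 190 > 150
Round 2 — N29 seizes.
  N29 sheds 190 L/s to N10, N12, N28: 63 each (1 lost).
    N10: 10+63 = 73 ≤ 90
    N12: 80+63 = 143 ≤ 160
    N28: 10+63 = 73 ≤ 80
No further seizures.

yes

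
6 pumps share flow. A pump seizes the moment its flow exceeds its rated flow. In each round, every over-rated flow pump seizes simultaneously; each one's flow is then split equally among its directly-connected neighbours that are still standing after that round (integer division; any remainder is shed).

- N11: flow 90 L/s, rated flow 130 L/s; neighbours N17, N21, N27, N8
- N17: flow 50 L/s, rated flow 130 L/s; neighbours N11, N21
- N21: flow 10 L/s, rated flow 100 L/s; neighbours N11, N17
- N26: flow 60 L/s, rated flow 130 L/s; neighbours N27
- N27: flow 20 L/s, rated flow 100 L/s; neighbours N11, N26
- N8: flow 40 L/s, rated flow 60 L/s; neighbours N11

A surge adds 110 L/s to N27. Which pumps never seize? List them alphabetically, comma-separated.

Round 1 — N27 at 130 > 100. N27 seizes.
  N27 sheds 130 L/s to N11, N26: 65 each.
    N11: 90+65 = 155 > 130
    N26: 60+65 = 125 ≤ 130
Round 2 — N11 seizes.
  N11 sheds 155 L/s to N17, N21, N8: 51 each (2 lost).
    N17: 50+51 = 101 ≤ 130
    N21: 10+51 = 61 ≤ 100
    N8: 40+51 = 91 > 60
Round 3 — N8 seizes.
  N8 sheds 91 L/s: no online neighbours, lost.
No further seizures.

N17, N21, N26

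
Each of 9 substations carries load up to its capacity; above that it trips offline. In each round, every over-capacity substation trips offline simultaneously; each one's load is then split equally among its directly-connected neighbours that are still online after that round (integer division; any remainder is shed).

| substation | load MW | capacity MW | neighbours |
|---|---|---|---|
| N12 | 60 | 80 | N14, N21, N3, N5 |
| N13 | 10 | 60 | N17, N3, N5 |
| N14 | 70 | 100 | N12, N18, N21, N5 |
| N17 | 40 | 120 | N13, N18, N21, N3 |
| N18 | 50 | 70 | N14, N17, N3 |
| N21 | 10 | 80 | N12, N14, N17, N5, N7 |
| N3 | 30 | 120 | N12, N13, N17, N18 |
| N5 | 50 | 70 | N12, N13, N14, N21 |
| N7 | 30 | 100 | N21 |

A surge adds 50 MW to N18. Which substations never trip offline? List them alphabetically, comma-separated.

N7

Round 1 — N18 at 100 > 70. N18 trips offline.
  N18 sheds 100 MW to N14, N17, N3: 33 each (1 lost).
    N14: 70+33 = 103 > 100
    N17: 40+33 = 73 ≤ 120
    N3: 30+33 = 63 ≤ 120
Round 2 — N14 trips offline.
  N14 sheds 103 MW to N12, N21, N5: 34 each (1 lost).
    N12: 60+34 = 94 > 80
    N21: 10+34 = 44 ≤ 80
    N5: 50+34 = 84 > 70
Round 3 — N12, N5 trip offline.
  N12 sheds 94 MW to N21, N3: 47 each.
    N21: 44+47 = 91 > 80
    N3: 63+47 = 110 ≤ 120
  N5 sheds 84 MW to N13, N21: 42 each.
    N13: 10+42 = 52 ≤ 60
    N21: 91+42 = 133 > 80
Round 4 — N21 trips offline.
  N21 sheds 133 MW to N17, N7: 66 each (1 lost).
    N17: 73+66 = 139 > 120
    N7: 30+66 = 96 ≤ 100
Round 5 — N17 trips offline.
  N17 sheds 139 MW to N13, N3: 69 each (1 lost).
    N13: 52+69 = 121 > 60
    N3: 110+69 = 179 > 120
Round 6 — N13, N3 trip offline.
  N13 sheds 121 MW: no online neighbours, lost.
  N3 sheds 179 MW: no online neighbours, lost.
No further trips.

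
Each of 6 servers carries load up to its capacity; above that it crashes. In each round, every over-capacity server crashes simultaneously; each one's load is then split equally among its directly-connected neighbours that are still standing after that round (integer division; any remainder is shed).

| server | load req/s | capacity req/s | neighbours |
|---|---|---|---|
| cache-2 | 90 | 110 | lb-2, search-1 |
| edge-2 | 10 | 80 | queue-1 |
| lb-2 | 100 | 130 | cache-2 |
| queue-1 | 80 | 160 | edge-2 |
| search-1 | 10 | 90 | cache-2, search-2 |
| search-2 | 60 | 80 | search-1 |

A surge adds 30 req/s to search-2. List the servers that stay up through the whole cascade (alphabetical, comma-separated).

edge-2, queue-1

Round 1 — search-2 at 90 > 80. search-2 crashes.
  search-2 sheds 90 req/s to search-1: 90 each.
    search-1: 10+90 = 100 > 90
Round 2 — search-1 crashes.
  search-1 sheds 100 req/s to cache-2: 100 each.
    cache-2: 90+100 = 190 > 110
Round 3 — cache-2 crashes.
  cache-2 sheds 190 req/s to lb-2: 190 each.
    lb-2: 100+190 = 290 > 130
Round 4 — lb-2 crashes.
  lb-2 sheds 290 req/s: no online neighbours, lost.
No further crashes.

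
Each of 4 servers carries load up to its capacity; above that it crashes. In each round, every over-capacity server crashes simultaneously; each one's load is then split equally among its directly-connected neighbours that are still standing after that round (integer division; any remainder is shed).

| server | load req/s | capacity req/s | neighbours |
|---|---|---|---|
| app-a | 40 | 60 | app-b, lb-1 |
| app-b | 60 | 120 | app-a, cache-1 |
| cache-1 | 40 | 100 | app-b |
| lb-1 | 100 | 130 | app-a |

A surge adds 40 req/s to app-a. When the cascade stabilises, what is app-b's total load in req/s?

Round 1 — app-a at 80 > 60. app-a crashes.
  app-a sheds 80 req/s to app-b, lb-1: 40 each.
    app-b: 60+40 = 100 ≤ 120
    lb-1: 100+40 = 140 > 130
Round 2 — lb-1 crashes.
  lb-1 sheds 140 req/s: no online neighbours, lost.
No further crashes.

100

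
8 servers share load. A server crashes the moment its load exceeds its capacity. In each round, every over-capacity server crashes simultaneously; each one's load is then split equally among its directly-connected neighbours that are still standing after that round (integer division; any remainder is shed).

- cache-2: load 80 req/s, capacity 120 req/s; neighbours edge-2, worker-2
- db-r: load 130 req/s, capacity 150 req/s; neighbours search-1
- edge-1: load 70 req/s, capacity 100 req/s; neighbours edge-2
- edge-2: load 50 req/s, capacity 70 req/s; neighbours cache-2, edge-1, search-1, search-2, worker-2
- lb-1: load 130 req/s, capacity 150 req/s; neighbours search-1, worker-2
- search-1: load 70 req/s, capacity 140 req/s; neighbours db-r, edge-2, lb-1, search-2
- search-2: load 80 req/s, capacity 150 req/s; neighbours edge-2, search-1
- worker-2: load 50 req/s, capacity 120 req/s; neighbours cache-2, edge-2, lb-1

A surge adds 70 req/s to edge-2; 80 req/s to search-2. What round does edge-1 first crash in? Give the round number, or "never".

never

Round 1 — edge-2 at 120 > 70; search-2 at 160 > 150. edge-2, search-2 crash.
  edge-2 sheds 120 req/s to cache-2, edge-1, search-1, worker-2: 30 each.
    cache-2: 80+30 = 110 ≤ 120
    edge-1: 70+30 = 100 ≤ 100
    search-1: 70+30 = 100 ≤ 140
    worker-2: 50+30 = 80 ≤ 120
  search-2 sheds 160 req/s to search-1: 160 each.
    search-1: 100+160 = 260 > 140
Round 2 — search-1 crashes.
  search-1 sheds 260 req/s to db-r, lb-1: 130 each.
    db-r: 130+130 = 260 > 150
    lb-1: 130+130 = 260 > 150
Round 3 — db-r, lb-1 crash.
  db-r sheds 260 req/s: no online neighbours, lost.
  lb-1 sheds 260 req/s to worker-2: 260 each.
    worker-2: 80+260 = 340 > 120
Round 4 — worker-2 crashes.
  worker-2 sheds 340 req/s to cache-2: 340 each.
    cache-2: 110+340 = 450 > 120
Round 5 — cache-2 crashes.
  cache-2 sheds 450 req/s: no online neighbours, lost.
No further crashes.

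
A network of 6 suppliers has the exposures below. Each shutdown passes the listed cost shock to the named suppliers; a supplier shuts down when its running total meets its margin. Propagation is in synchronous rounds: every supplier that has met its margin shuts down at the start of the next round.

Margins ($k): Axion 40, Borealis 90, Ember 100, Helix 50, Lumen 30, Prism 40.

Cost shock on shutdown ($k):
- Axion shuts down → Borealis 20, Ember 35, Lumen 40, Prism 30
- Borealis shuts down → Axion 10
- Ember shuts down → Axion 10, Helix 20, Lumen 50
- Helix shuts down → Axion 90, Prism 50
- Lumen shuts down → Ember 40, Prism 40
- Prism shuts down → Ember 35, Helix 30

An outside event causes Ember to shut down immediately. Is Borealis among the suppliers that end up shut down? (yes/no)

Round 1 — Ember shuts down (initial).
  Axion: +10 → 10 < 40
  Helix: +20 → 20 < 50
  Lumen: +50 → 50 ≥ 30
Round 2 — Lumen shuts down.
  Prism: +40 → 40 ≥ 40
Round 3 — Prism shuts down.
  Helix: +30 → 50 ≥ 50
Round 4 — Helix shuts down.
  Axion: +90 → 100 ≥ 40
Round 5 — Axion shuts down.
  Borealis: +20 → 20 < 90
No further shutdowns.

no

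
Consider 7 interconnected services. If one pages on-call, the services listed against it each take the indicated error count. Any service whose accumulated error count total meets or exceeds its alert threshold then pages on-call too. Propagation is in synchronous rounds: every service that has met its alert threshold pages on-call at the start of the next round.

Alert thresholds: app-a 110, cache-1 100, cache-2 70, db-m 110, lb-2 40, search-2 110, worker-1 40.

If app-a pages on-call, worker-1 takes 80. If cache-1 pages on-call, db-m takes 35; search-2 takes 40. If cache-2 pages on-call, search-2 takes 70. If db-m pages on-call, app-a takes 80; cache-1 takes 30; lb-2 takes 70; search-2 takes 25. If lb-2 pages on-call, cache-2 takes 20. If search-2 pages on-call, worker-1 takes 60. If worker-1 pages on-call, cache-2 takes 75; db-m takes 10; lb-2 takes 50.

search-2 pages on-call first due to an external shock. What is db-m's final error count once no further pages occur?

Round 1 — search-2 pages on-call (initial).
  worker-1: +60 → 60 ≥ 40
Round 2 — worker-1 pages on-call.
  cache-2: +75 → 75 ≥ 70
  db-m: +10 → 10 < 110
  lb-2: +50 → 50 ≥ 40
Round 3 — cache-2, lb-2 page on-call.
No further pages.

10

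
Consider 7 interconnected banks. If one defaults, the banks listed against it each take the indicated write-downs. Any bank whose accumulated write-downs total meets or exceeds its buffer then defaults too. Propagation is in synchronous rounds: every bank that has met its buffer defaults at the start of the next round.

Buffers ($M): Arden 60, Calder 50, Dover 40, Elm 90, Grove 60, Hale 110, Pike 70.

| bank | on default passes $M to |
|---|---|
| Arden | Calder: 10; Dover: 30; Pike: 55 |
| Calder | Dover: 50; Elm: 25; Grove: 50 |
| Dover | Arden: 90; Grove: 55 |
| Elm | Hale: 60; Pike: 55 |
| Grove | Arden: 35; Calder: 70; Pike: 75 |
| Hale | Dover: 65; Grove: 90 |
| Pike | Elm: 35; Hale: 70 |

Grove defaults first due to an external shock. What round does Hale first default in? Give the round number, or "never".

Round 1 — Grove defaults (initial).
  Arden: +35 → 35 < 60
  Calder: +70 → 70 ≥ 50
  Pike: +75 → 75 ≥ 70
Round 2 — Calder, Pike default.
  Dover: +50 → 50 ≥ 40
  Elm: +25+35 → 60 < 90
  Hale: +70 → 70 < 110
Round 3 — Dover defaults.
  Arden: +90 → 125 ≥ 60
Round 4 — Arden defaults.
No further defaults.

never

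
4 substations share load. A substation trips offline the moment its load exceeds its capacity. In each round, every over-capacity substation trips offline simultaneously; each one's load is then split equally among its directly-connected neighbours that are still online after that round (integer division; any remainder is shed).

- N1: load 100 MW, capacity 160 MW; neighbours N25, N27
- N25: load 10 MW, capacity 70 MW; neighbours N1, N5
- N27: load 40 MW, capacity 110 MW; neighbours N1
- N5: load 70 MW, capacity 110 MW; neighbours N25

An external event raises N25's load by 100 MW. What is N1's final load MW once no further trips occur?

Round 1 — N25 at 110 > 70. N25 trips offline.
  N25 sheds 110 MW to N1, N5: 55 each.
    N1: 100+55 = 155 ≤ 160
    N5: 70+55 = 125 > 110
Round 2 — N5 trips offline.
  N5 sheds 125 MW: no online neighbours, lost.
No further trips.

155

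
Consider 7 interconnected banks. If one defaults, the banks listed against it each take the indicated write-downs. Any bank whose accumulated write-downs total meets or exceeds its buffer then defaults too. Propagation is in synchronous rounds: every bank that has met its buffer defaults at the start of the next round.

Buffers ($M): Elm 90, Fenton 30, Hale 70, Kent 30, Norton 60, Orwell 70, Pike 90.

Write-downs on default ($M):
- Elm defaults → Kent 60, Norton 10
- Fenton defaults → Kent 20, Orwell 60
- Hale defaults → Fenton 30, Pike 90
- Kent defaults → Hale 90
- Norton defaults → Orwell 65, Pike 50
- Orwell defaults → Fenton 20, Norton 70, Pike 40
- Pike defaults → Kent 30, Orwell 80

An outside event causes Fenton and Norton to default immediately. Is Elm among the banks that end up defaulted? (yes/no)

no

Round 1 — Fenton, Norton default (initial).
  Kent: +20 → 20 < 30
  Orwell: +60+65 → 125 ≥ 70
  Pike: +50 → 50 < 90
Round 2 — Orwell defaults.
  Pike: +40 → 90 ≥ 90
Round 3 — Pike defaults.
  Kent: +30 → 50 ≥ 30
Round 4 — Kent defaults.
  Hale: +90 → 90 ≥ 70
Round 5 — Hale defaults.
No further defaults.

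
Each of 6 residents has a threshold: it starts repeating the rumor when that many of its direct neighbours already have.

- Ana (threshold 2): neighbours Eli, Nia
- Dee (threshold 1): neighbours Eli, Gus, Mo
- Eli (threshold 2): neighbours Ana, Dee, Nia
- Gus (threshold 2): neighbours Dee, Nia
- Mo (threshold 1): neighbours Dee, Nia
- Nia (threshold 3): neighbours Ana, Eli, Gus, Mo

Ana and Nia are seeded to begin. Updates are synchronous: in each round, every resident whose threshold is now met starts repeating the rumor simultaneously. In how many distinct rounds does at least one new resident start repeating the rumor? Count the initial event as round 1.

Round 1 — Ana, Nia start repeating the rumor (initial).
Round 2 — checking thresholds:
  Eli: 2 of 3 neighbours ≥ 2, starts repeating the rumor.
  Gus: 1 of 2 neighbours < 2, holds.
  Mo: 1 of 2 neighbours ≥ 1, starts repeating the rumor.
Round 3 — checking thresholds:
  Dee: 2 of 3 neighbours ≥ 1, starts repeating the rumor.
  Gus: 1 of 2 neighbours < 2, holds.
Round 4 — checking thresholds:
  Gus: 2 of 2 neighbours ≥ 2, starts repeating the rumor.
Round 5 — no new spreads; cascade stops.

4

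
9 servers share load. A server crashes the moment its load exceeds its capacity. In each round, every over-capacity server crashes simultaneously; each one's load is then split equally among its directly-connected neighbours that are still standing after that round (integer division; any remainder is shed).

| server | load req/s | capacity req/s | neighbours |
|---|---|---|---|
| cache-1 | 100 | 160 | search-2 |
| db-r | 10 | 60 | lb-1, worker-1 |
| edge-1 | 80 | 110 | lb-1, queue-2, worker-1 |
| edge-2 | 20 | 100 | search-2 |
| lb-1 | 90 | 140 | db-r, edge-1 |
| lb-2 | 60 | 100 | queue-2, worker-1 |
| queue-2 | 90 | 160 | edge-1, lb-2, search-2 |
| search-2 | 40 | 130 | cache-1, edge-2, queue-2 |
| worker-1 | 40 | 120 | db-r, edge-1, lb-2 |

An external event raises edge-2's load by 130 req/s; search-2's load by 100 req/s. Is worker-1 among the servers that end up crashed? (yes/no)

Round 1 — edge-2 at 150 > 100; search-2 at 140 > 130. edge-2, search-2 crash.
  edge-2 sheds 150 req/s: no online neighbours, lost.
  search-2 sheds 140 req/s to cache-1, queue-2: 70 each.
    cache-1: 100+70 = 170 > 160
    queue-2: 90+70 = 160 ≤ 160
Round 2 — cache-1 crashes.
  cache-1 sheds 170 req/s: no online neighbours, lost.
No further crashes.

no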